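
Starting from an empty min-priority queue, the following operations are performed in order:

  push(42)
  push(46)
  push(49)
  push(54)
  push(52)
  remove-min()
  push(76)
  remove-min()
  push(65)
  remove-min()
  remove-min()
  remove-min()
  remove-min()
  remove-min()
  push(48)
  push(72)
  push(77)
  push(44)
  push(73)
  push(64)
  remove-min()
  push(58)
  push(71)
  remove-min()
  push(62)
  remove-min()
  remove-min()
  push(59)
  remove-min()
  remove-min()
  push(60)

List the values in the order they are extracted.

42 → 46 → 49 → 52 → 54 → 65 → 76 → 44 → 48 → 58 → 62 → 59 → 64

insert 42 → {42}
insert 46 → {42, 46}
insert 49 → {42, 46, 49}
insert 54 → {42, 46, 49, 54}
insert 52 → {42, 46, 49, 52, 54}
remove-min → 42; now {46, 49, 52, 54}
insert 76 → {46, 49, 52, 54, 76}
remove-min → 46; now {49, 52, 54, 76}
insert 65 → {49, 52, 54, 65, 76}
remove-min → 49; now {52, 54, 65, 76}
remove-min → 52; now {54, 65, 76}
remove-min → 54; now {65, 76}
remove-min → 65; now {76}
remove-min → 76; now {}
insert 48 → {48}
insert 72 → {48, 72}
insert 77 → {48, 72, 77}
insert 44 → {44, 48, 72, 77}
insert 73 → {44, 48, 72, 73, 77}
insert 64 → {44, 48, 64, 72, 73, 77}
remove-min → 44; now {48, 64, 72, 73, 77}
insert 58 → {48, 58, 64, 72, 73, 77}
insert 71 → {48, 58, 64, 71, 72, 73, 77}
remove-min → 48; now {58, 64, 71, 72, 73, 77}
insert 62 → {58, 62, 64, 71, 72, 73, 77}
remove-min → 58; now {62, 64, 71, 72, 73, 77}
remove-min → 62; now {64, 71, 72, 73, 77}
insert 59 → {59, 64, 71, 72, 73, 77}
remove-min → 59; now {64, 71, 72, 73, 77}
remove-min → 64; now {71, 72, 73, 77}
insert 60 → {60, 71, 72, 73, 77}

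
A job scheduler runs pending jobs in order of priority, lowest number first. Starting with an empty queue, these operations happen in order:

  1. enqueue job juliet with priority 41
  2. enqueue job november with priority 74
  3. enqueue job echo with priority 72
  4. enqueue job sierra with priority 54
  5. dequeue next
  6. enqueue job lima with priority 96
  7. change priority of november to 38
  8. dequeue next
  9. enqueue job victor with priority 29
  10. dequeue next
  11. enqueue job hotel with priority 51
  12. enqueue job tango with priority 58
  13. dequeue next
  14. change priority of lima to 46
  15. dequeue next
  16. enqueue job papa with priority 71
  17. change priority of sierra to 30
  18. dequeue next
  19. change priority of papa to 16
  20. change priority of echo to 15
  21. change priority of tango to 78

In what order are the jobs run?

juliet → november → victor → hotel → lima → sierra

add juliet (priority 41) → {juliet:41}
add november (priority 74) → {juliet:41, november:74}
add echo (priority 72) → {juliet:41, echo:72, november:74}
add sierra (priority 54) → {juliet:41, sierra:54, echo:72, november:74}
dequeue next → juliet; now {sierra:54, echo:72, november:74}
add lima (priority 96) → {sierra:54, echo:72, november:74, lima:96}
update november to priority 38 → {november:38, sierra:54, echo:72, lima:96}
dequeue next → november; now {sierra:54, echo:72, lima:96}
add victor (priority 29) → {victor:29, sierra:54, echo:72, lima:96}
dequeue next → victor; now {sierra:54, echo:72, lima:96}
add hotel (priority 51) → {hotel:51, sierra:54, echo:72, lima:96}
add tango (priority 58) → {hotel:51, sierra:54, tango:58, echo:72, lima:96}
dequeue next → hotel; now {sierra:54, tango:58, echo:72, lima:96}
update lima to priority 46 → {lima:46, sierra:54, tango:58, echo:72}
dequeue next → lima; now {sierra:54, tango:58, echo:72}
add papa (priority 71) → {sierra:54, tango:58, papa:71, echo:72}
update sierra to priority 30 → {sierra:30, tango:58, papa:71, echo:72}
dequeue next → sierra; now {tango:58, papa:71, echo:72}
update papa to priority 16 → {papa:16, tango:58, echo:72}
update echo to priority 15 → {echo:15, papa:16, tango:58}
update tango to priority 78 → {echo:15, papa:16, tango:78}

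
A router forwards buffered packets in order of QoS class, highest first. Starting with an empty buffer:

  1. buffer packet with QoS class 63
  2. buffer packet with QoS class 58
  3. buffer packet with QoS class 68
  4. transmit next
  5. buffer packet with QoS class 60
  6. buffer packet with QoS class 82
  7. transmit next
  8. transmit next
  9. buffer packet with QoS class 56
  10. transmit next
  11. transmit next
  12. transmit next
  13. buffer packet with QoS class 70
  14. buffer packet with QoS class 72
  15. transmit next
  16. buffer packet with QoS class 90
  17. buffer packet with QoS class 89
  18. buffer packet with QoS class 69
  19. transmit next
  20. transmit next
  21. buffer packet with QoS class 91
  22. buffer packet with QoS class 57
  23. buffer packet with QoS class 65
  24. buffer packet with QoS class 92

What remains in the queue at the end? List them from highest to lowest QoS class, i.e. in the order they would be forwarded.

insert 63 → {63}
insert 58 → {63, 58}
insert 68 → {68, 63, 58}
transmit next → 68; now {63, 58}
insert 60 → {63, 60, 58}
insert 82 → {82, 63, 60, 58}
transmit next → 82; now {63, 60, 58}
transmit next → 63; now {60, 58}
insert 56 → {60, 58, 56}
transmit next → 60; now {58, 56}
transmit next → 58; now {56}
transmit next → 56; now {}
insert 70 → {70}
insert 72 → {72, 70}
transmit next → 72; now {70}
insert 90 → {90, 70}
insert 89 → {90, 89, 70}
insert 69 → {90, 89, 70, 69}
transmit next → 90; now {89, 70, 69}
transmit next → 89; now {70, 69}
insert 91 → {91, 70, 69}
insert 57 → {91, 70, 69, 57}
insert 65 → {91, 70, 69, 65, 57}
insert 92 → {92, 91, 70, 69, 65, 57}

92 → 91 → 70 → 69 → 65 → 57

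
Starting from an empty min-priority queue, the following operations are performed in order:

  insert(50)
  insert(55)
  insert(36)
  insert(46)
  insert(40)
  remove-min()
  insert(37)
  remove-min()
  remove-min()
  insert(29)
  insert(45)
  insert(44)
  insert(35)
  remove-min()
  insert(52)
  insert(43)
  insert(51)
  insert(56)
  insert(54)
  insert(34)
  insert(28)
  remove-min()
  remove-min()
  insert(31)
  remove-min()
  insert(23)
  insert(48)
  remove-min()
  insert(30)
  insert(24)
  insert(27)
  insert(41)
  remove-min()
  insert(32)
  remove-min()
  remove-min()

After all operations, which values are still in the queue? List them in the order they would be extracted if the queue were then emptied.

insert 50 → {50}
insert 55 → {50, 55}
insert 36 → {36, 50, 55}
insert 46 → {36, 46, 50, 55}
insert 40 → {36, 40, 46, 50, 55}
remove-min → 36; now {40, 46, 50, 55}
insert 37 → {37, 40, 46, 50, 55}
remove-min → 37; now {40, 46, 50, 55}
remove-min → 40; now {46, 50, 55}
insert 29 → {29, 46, 50, 55}
insert 45 → {29, 45, 46, 50, 55}
insert 44 → {29, 44, 45, 46, 50, 55}
insert 35 → {29, 35, 44, 45, 46, 50, 55}
remove-min → 29; now {35, 44, 45, 46, 50, 55}
insert 52 → {35, 44, 45, 46, 50, 52, 55}
insert 43 → {35, 43, 44, 45, 46, 50, 52, 55}
insert 51 → {35, 43, 44, 45, 46, 50, 51, 52, 55}
insert 56 → {35, 43, 44, 45, 46, 50, 51, 52, 55, 56}
insert 54 → {35, 43, 44, 45, 46, 50, 51, 52, 54, 55, 56}
insert 34 → {34, 35, 43, 44, 45, 46, 50, 51, 52, 54, 55, 56}
insert 28 → {28, 34, 35, 43, 44, 45, 46, 50, 51, 52, 54, 55, 56}
remove-min → 28; now {34, 35, 43, 44, 45, 46, 50, 51, 52, 54, 55, 56}
remove-min → 34; now {35, 43, 44, 45, 46, 50, 51, 52, 54, 55, 56}
insert 31 → {31, 35, 43, 44, 45, 46, 50, 51, 52, 54, 55, 56}
remove-min → 31; now {35, 43, 44, 45, 46, 50, 51, 52, 54, 55, 56}
insert 23 → {23, 35, 43, 44, 45, 46, 50, 51, 52, 54, 55, 56}
insert 48 → {23, 35, 43, 44, 45, 46, 48, 50, 51, 52, 54, 55, 56}
remove-min → 23; now {35, 43, 44, 45, 46, 48, 50, 51, 52, 54, 55, 56}
insert 30 → {30, 35, 43, 44, 45, 46, 48, 50, 51, 52, 54, 55, 56}
insert 24 → {24, 30, 35, 43, 44, 45, 46, 48, 50, 51, 52, 54, 55, 56}
insert 27 → {24, 27, 30, 35, 43, 44, 45, 46, 48, 50, 51, 52, 54, 55, 56}
insert 41 → {24, 27, 30, 35, 41, 43, 44, 45, 46, 48, 50, 51, 52, 54, 55, 56}
remove-min → 24; now {27, 30, 35, 41, 43, 44, 45, 46, 48, 50, 51, 52, 54, 55, 56}
insert 32 → {27, 30, 32, 35, 41, 43, 44, 45, 46, 48, 50, 51, 52, 54, 55, 56}
remove-min → 27; now {30, 32, 35, 41, 43, 44, 45, 46, 48, 50, 51, 52, 54, 55, 56}
remove-min → 30; now {32, 35, 41, 43, 44, 45, 46, 48, 50, 51, 52, 54, 55, 56}

32 → 35 → 41 → 43 → 44 → 45 → 46 → 48 → 50 → 51 → 52 → 54 → 55 → 56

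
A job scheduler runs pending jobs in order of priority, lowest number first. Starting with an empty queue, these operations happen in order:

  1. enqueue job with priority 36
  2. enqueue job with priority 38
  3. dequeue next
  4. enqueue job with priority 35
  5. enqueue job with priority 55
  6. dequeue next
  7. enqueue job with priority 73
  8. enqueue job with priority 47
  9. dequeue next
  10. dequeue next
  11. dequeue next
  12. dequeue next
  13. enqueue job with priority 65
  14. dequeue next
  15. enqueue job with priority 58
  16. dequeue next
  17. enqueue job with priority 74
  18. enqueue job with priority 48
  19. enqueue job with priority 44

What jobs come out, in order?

insert 36 → {36}
insert 38 → {36, 38}
dequeue next → 36; now {38}
insert 35 → {35, 38}
insert 55 → {35, 38, 55}
dequeue next → 35; now {38, 55}
insert 73 → {38, 55, 73}
insert 47 → {38, 47, 55, 73}
dequeue next → 38; now {47, 55, 73}
dequeue next → 47; now {55, 73}
dequeue next → 55; now {73}
dequeue next → 73; now {}
insert 65 → {65}
dequeue next → 65; now {}
insert 58 → {58}
dequeue next → 58; now {}
insert 74 → {74}
insert 48 → {48, 74}
insert 44 → {44, 48, 74}

36 → 35 → 38 → 47 → 55 → 73 → 65 → 58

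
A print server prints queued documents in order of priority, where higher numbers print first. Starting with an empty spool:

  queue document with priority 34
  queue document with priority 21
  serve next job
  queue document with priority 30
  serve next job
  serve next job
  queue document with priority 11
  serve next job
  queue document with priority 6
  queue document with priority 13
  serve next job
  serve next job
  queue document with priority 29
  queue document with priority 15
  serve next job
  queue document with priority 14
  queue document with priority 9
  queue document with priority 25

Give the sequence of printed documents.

34 → 30 → 21 → 11 → 13 → 6 → 29

insert 34 → {34}
insert 21 → {34, 21}
serve next job → 34; now {21}
insert 30 → {30, 21}
serve next job → 30; now {21}
serve next job → 21; now {}
insert 11 → {11}
serve next job → 11; now {}
insert 6 → {6}
insert 13 → {13, 6}
serve next job → 13; now {6}
serve next job → 6; now {}
insert 29 → {29}
insert 15 → {29, 15}
serve next job → 29; now {15}
insert 14 → {15, 14}
insert 9 → {15, 14, 9}
insert 25 → {25, 15, 14, 9}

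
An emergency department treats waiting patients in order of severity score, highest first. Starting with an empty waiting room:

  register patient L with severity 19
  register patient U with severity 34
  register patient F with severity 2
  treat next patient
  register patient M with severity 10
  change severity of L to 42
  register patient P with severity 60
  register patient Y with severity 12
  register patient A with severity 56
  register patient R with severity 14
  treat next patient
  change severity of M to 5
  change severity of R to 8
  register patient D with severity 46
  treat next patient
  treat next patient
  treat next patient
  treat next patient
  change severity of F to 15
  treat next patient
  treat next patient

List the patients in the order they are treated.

U → P → A → D → L → Y → F → R

add L (severity 19) → {L:19}
add U (severity 34) → {U:34, L:19}
add F (severity 2) → {U:34, L:19, F:2}
treat next patient → U; now {L:19, F:2}
add M (severity 10) → {L:19, M:10, F:2}
update L to severity 42 → {L:42, M:10, F:2}
add P (severity 60) → {P:60, L:42, M:10, F:2}
add Y (severity 12) → {P:60, L:42, Y:12, M:10, F:2}
add A (severity 56) → {P:60, A:56, L:42, Y:12, M:10, F:2}
add R (severity 14) → {P:60, A:56, L:42, R:14, Y:12, M:10, F:2}
treat next patient → P; now {A:56, L:42, R:14, Y:12, M:10, F:2}
update M to severity 5 → {A:56, L:42, R:14, Y:12, M:5, F:2}
update R to severity 8 → {A:56, L:42, Y:12, R:8, M:5, F:2}
add D (severity 46) → {A:56, D:46, L:42, Y:12, R:8, M:5, F:2}
treat next patient → A; now {D:46, L:42, Y:12, R:8, M:5, F:2}
treat next patient → D; now {L:42, Y:12, R:8, M:5, F:2}
treat next patient → L; now {Y:12, R:8, M:5, F:2}
treat next patient → Y; now {R:8, M:5, F:2}
update F to severity 15 → {F:15, R:8, M:5}
treat next patient → F; now {R:8, M:5}
treat next patient → R; now {M:5}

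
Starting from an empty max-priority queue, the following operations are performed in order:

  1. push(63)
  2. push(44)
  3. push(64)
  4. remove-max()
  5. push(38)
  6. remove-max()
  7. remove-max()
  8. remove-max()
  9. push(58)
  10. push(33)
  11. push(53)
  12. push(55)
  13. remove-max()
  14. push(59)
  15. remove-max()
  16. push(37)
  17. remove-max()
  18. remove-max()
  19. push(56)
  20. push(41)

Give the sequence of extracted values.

insert 63 → {63}
insert 44 → {63, 44}
insert 64 → {64, 63, 44}
remove-max → 64; now {63, 44}
insert 38 → {63, 44, 38}
remove-max → 63; now {44, 38}
remove-max → 44; now {38}
remove-max → 38; now {}
insert 58 → {58}
insert 33 → {58, 33}
insert 53 → {58, 53, 33}
insert 55 → {58, 55, 53, 33}
remove-max → 58; now {55, 53, 33}
insert 59 → {59, 55, 53, 33}
remove-max → 59; now {55, 53, 33}
insert 37 → {55, 53, 37, 33}
remove-max → 55; now {53, 37, 33}
remove-max → 53; now {37, 33}
insert 56 → {56, 37, 33}
insert 41 → {56, 41, 37, 33}

[64, 63, 44, 38, 58, 59, 55, 53]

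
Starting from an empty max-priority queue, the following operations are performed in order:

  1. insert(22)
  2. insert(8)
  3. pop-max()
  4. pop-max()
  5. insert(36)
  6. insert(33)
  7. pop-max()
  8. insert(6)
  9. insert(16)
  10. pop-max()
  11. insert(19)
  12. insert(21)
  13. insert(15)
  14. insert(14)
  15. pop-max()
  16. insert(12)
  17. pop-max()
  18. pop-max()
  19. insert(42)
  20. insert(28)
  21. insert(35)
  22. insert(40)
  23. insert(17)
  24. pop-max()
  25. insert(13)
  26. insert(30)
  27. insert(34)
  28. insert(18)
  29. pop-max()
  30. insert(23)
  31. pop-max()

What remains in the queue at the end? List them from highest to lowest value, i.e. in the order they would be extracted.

insert 22 → {22}
insert 8 → {22, 8}
pop-max → 22; now {8}
pop-max → 8; now {}
insert 36 → {36}
insert 33 → {36, 33}
pop-max → 36; now {33}
insert 6 → {33, 6}
insert 16 → {33, 16, 6}
pop-max → 33; now {16, 6}
insert 19 → {19, 16, 6}
insert 21 → {21, 19, 16, 6}
insert 15 → {21, 19, 16, 15, 6}
insert 14 → {21, 19, 16, 15, 14, 6}
pop-max → 21; now {19, 16, 15, 14, 6}
insert 12 → {19, 16, 15, 14, 12, 6}
pop-max → 19; now {16, 15, 14, 12, 6}
pop-max → 16; now {15, 14, 12, 6}
insert 42 → {42, 15, 14, 12, 6}
insert 28 → {42, 28, 15, 14, 12, 6}
insert 35 → {42, 35, 28, 15, 14, 12, 6}
insert 40 → {42, 40, 35, 28, 15, 14, 12, 6}
insert 17 → {42, 40, 35, 28, 17, 15, 14, 12, 6}
pop-max → 42; now {40, 35, 28, 17, 15, 14, 12, 6}
insert 13 → {40, 35, 28, 17, 15, 14, 13, 12, 6}
insert 30 → {40, 35, 30, 28, 17, 15, 14, 13, 12, 6}
insert 34 → {40, 35, 34, 30, 28, 17, 15, 14, 13, 12, 6}
insert 18 → {40, 35, 34, 30, 28, 18, 17, 15, 14, 13, 12, 6}
pop-max → 40; now {35, 34, 30, 28, 18, 17, 15, 14, 13, 12, 6}
insert 23 → {35, 34, 30, 28, 23, 18, 17, 15, 14, 13, 12, 6}
pop-max → 35; now {34, 30, 28, 23, 18, 17, 15, 14, 13, 12, 6}

[34, 30, 28, 23, 18, 17, 15, 14, 13, 12, 6]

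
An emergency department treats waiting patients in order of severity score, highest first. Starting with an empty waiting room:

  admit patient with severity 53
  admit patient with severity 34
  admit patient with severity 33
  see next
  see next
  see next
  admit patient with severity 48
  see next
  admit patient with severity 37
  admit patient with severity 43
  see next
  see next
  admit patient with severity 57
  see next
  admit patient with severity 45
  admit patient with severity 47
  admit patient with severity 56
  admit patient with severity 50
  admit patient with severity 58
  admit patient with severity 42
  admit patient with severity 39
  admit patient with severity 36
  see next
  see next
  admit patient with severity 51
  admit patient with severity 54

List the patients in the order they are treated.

[53, 34, 33, 48, 43, 37, 57, 58, 56]

insert 53 → {53}
insert 34 → {53, 34}
insert 33 → {53, 34, 33}
see next → 53; now {34, 33}
see next → 34; now {33}
see next → 33; now {}
insert 48 → {48}
see next → 48; now {}
insert 37 → {37}
insert 43 → {43, 37}
see next → 43; now {37}
see next → 37; now {}
insert 57 → {57}
see next → 57; now {}
insert 45 → {45}
insert 47 → {47, 45}
insert 56 → {56, 47, 45}
insert 50 → {56, 50, 47, 45}
insert 58 → {58, 56, 50, 47, 45}
insert 42 → {58, 56, 50, 47, 45, 42}
insert 39 → {58, 56, 50, 47, 45, 42, 39}
insert 36 → {58, 56, 50, 47, 45, 42, 39, 36}
see next → 58; now {56, 50, 47, 45, 42, 39, 36}
see next → 56; now {50, 47, 45, 42, 39, 36}
insert 51 → {51, 50, 47, 45, 42, 39, 36}
insert 54 → {54, 51, 50, 47, 45, 42, 39, 36}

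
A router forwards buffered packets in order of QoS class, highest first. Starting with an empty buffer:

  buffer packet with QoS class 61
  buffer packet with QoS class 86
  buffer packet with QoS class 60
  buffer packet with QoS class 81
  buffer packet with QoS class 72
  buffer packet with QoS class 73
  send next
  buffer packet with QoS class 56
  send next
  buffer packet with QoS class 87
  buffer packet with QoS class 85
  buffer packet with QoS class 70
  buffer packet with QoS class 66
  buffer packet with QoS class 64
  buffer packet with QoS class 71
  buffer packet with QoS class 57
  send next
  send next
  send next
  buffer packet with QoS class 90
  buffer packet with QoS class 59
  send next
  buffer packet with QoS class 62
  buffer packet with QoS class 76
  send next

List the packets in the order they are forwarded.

86, 81, 87, 85, 73, 90, 76

insert 61 → {61}
insert 86 → {86, 61}
insert 60 → {86, 61, 60}
insert 81 → {86, 81, 61, 60}
insert 72 → {86, 81, 72, 61, 60}
insert 73 → {86, 81, 73, 72, 61, 60}
send next → 86; now {81, 73, 72, 61, 60}
insert 56 → {81, 73, 72, 61, 60, 56}
send next → 81; now {73, 72, 61, 60, 56}
insert 87 → {87, 73, 72, 61, 60, 56}
insert 85 → {87, 85, 73, 72, 61, 60, 56}
insert 70 → {87, 85, 73, 72, 70, 61, 60, 56}
insert 66 → {87, 85, 73, 72, 70, 66, 61, 60, 56}
insert 64 → {87, 85, 73, 72, 70, 66, 64, 61, 60, 56}
insert 71 → {87, 85, 73, 72, 71, 70, 66, 64, 61, 60, 56}
insert 57 → {87, 85, 73, 72, 71, 70, 66, 64, 61, 60, 57, 56}
send next → 87; now {85, 73, 72, 71, 70, 66, 64, 61, 60, 57, 56}
send next → 85; now {73, 72, 71, 70, 66, 64, 61, 60, 57, 56}
send next → 73; now {72, 71, 70, 66, 64, 61, 60, 57, 56}
insert 90 → {90, 72, 71, 70, 66, 64, 61, 60, 57, 56}
insert 59 → {90, 72, 71, 70, 66, 64, 61, 60, 59, 57, 56}
send next → 90; now {72, 71, 70, 66, 64, 61, 60, 59, 57, 56}
insert 62 → {72, 71, 70, 66, 64, 62, 61, 60, 59, 57, 56}
insert 76 → {76, 72, 71, 70, 66, 64, 62, 61, 60, 59, 57, 56}
send next → 76; now {72, 71, 70, 66, 64, 62, 61, 60, 59, 57, 56}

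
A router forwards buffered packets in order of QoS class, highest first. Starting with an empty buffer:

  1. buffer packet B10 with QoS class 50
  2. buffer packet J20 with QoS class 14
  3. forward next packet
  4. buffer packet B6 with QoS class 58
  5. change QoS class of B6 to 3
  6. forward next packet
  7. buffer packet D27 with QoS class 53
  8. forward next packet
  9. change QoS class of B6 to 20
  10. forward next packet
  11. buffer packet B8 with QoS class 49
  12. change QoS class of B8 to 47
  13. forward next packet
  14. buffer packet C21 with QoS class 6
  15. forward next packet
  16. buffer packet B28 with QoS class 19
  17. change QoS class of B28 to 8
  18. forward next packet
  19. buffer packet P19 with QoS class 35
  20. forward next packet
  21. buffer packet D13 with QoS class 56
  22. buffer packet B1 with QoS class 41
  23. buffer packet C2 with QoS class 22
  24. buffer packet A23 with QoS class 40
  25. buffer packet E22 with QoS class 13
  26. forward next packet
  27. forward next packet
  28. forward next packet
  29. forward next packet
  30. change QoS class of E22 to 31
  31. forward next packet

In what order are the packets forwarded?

B10, J20, D27, B6, B8, C21, B28, P19, D13, B1, A23, C2, E22

add B10 (QoS class 50) → {B10:50}
add J20 (QoS class 14) → {B10:50, J20:14}
forward next packet → B10; now {J20:14}
add B6 (QoS class 58) → {B6:58, J20:14}
update B6 to QoS class 3 → {J20:14, B6:3}
forward next packet → J20; now {B6:3}
add D27 (QoS class 53) → {D27:53, B6:3}
forward next packet → D27; now {B6:3}
update B6 to QoS class 20 → {B6:20}
forward next packet → B6; now {}
add B8 (QoS class 49) → {B8:49}
update B8 to QoS class 47 → {B8:47}
forward next packet → B8; now {}
add C21 (QoS class 6) → {C21:6}
forward next packet → C21; now {}
add B28 (QoS class 19) → {B28:19}
update B28 to QoS class 8 → {B28:8}
forward next packet → B28; now {}
add P19 (QoS class 35) → {P19:35}
forward next packet → P19; now {}
add D13 (QoS class 56) → {D13:56}
add B1 (QoS class 41) → {D13:56, B1:41}
add C2 (QoS class 22) → {D13:56, B1:41, C2:22}
add A23 (QoS class 40) → {D13:56, B1:41, A23:40, C2:22}
add E22 (QoS class 13) → {D13:56, B1:41, A23:40, C2:22, E22:13}
forward next packet → D13; now {B1:41, A23:40, C2:22, E22:13}
forward next packet → B1; now {A23:40, C2:22, E22:13}
forward next packet → A23; now {C2:22, E22:13}
forward next packet → C2; now {E22:13}
update E22 to QoS class 31 → {E22:31}
forward next packet → E22; now {}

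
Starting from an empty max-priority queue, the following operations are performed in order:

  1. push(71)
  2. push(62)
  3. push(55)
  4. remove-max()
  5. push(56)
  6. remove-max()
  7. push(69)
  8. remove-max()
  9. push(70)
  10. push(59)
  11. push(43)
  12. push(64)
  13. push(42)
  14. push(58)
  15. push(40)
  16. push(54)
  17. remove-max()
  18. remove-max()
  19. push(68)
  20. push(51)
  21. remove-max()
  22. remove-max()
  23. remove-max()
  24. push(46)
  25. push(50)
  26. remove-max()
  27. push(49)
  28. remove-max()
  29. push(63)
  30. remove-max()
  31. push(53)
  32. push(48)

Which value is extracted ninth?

insert 71 → {71}
insert 62 → {71, 62}
insert 55 → {71, 62, 55}
remove-max → 71; now {62, 55}
insert 56 → {62, 56, 55}
remove-max → 62; now {56, 55}
insert 69 → {69, 56, 55}
remove-max → 69; now {56, 55}
insert 70 → {70, 56, 55}
insert 59 → {70, 59, 56, 55}
insert 43 → {70, 59, 56, 55, 43}
insert 64 → {70, 64, 59, 56, 55, 43}
insert 42 → {70, 64, 59, 56, 55, 43, 42}
insert 58 → {70, 64, 59, 58, 56, 55, 43, 42}
insert 40 → {70, 64, 59, 58, 56, 55, 43, 42, 40}
insert 54 → {70, 64, 59, 58, 56, 55, 54, 43, 42, 40}
remove-max → 70; now {64, 59, 58, 56, 55, 54, 43, 42, 40}
remove-max → 64; now {59, 58, 56, 55, 54, 43, 42, 40}
insert 68 → {68, 59, 58, 56, 55, 54, 43, 42, 40}
insert 51 → {68, 59, 58, 56, 55, 54, 51, 43, 42, 40}
remove-max → 68; now {59, 58, 56, 55, 54, 51, 43, 42, 40}
remove-max → 59; now {58, 56, 55, 54, 51, 43, 42, 40}
remove-max → 58; now {56, 55, 54, 51, 43, 42, 40}
insert 46 → {56, 55, 54, 51, 46, 43, 42, 40}
insert 50 → {56, 55, 54, 51, 50, 46, 43, 42, 40}
remove-max → 56; now {55, 54, 51, 50, 46, 43, 42, 40}
insert 49 → {55, 54, 51, 50, 49, 46, 43, 42, 40}
remove-max → 55; now {54, 51, 50, 49, 46, 43, 42, 40}
insert 63 → {63, 54, 51, 50, 49, 46, 43, 42, 40}
remove-max → 63; now {54, 51, 50, 49, 46, 43, 42, 40}
insert 53 → {54, 53, 51, 50, 49, 46, 43, 42, 40}
insert 48 → {54, 53, 51, 50, 49, 48, 46, 43, 42, 40}

56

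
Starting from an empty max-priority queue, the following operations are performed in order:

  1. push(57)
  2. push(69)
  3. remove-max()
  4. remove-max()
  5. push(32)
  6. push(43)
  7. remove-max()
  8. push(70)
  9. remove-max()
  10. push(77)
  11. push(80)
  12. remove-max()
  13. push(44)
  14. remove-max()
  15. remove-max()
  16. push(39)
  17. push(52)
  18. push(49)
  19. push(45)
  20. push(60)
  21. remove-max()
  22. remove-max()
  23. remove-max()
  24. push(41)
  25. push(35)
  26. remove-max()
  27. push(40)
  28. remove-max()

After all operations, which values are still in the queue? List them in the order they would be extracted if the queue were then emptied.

40, 39, 35, 32

insert 57 → {57}
insert 69 → {69, 57}
remove-max → 69; now {57}
remove-max → 57; now {}
insert 32 → {32}
insert 43 → {43, 32}
remove-max → 43; now {32}
insert 70 → {70, 32}
remove-max → 70; now {32}
insert 77 → {77, 32}
insert 80 → {80, 77, 32}
remove-max → 80; now {77, 32}
insert 44 → {77, 44, 32}
remove-max → 77; now {44, 32}
remove-max → 44; now {32}
insert 39 → {39, 32}
insert 52 → {52, 39, 32}
insert 49 → {52, 49, 39, 32}
insert 45 → {52, 49, 45, 39, 32}
insert 60 → {60, 52, 49, 45, 39, 32}
remove-max → 60; now {52, 49, 45, 39, 32}
remove-max → 52; now {49, 45, 39, 32}
remove-max → 49; now {45, 39, 32}
insert 41 → {45, 41, 39, 32}
insert 35 → {45, 41, 39, 35, 32}
remove-max → 45; now {41, 39, 35, 32}
insert 40 → {41, 40, 39, 35, 32}
remove-max → 41; now {40, 39, 35, 32}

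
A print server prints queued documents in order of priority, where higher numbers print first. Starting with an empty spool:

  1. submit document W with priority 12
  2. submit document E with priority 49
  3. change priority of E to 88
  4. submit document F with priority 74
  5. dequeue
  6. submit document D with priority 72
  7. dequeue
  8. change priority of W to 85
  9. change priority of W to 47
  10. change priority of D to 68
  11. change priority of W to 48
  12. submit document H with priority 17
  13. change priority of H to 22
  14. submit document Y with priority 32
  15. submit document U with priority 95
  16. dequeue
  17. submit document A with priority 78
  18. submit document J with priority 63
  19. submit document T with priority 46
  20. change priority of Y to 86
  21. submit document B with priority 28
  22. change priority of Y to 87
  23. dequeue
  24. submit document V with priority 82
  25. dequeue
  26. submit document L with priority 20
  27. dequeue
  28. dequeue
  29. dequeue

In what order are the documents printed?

[E, F, U, Y, V, A, D, J]

add W (priority 12) → {W:12}
add E (priority 49) → {E:49, W:12}
update E to priority 88 → {E:88, W:12}
add F (priority 74) → {E:88, F:74, W:12}
dequeue → E; now {F:74, W:12}
add D (priority 72) → {F:74, D:72, W:12}
dequeue → F; now {D:72, W:12}
update W to priority 85 → {W:85, D:72}
update W to priority 47 → {D:72, W:47}
update D to priority 68 → {D:68, W:47}
update W to priority 48 → {D:68, W:48}
add H (priority 17) → {D:68, W:48, H:17}
update H to priority 22 → {D:68, W:48, H:22}
add Y (priority 32) → {D:68, W:48, Y:32, H:22}
add U (priority 95) → {U:95, D:68, W:48, Y:32, H:22}
dequeue → U; now {D:68, W:48, Y:32, H:22}
add A (priority 78) → {A:78, D:68, W:48, Y:32, H:22}
add J (priority 63) → {A:78, D:68, J:63, W:48, Y:32, H:22}
add T (priority 46) → {A:78, D:68, J:63, W:48, T:46, Y:32, H:22}
update Y to priority 86 → {Y:86, A:78, D:68, J:63, W:48, T:46, H:22}
add B (priority 28) → {Y:86, A:78, D:68, J:63, W:48, T:46, B:28, H:22}
update Y to priority 87 → {Y:87, A:78, D:68, J:63, W:48, T:46, B:28, H:22}
dequeue → Y; now {A:78, D:68, J:63, W:48, T:46, B:28, H:22}
add V (priority 82) → {V:82, A:78, D:68, J:63, W:48, T:46, B:28, H:22}
dequeue → V; now {A:78, D:68, J:63, W:48, T:46, B:28, H:22}
add L (priority 20) → {A:78, D:68, J:63, W:48, T:46, B:28, H:22, L:20}
dequeue → A; now {D:68, J:63, W:48, T:46, B:28, H:22, L:20}
dequeue → D; now {J:63, W:48, T:46, B:28, H:22, L:20}
dequeue → J; now {W:48, T:46, B:28, H:22, L:20}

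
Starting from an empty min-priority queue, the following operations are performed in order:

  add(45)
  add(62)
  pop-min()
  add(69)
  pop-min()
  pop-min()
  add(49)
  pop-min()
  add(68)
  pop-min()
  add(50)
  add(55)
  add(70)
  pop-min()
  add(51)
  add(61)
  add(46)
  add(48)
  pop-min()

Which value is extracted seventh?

46

insert 45 → {45}
insert 62 → {45, 62}
pop-min → 45; now {62}
insert 69 → {62, 69}
pop-min → 62; now {69}
pop-min → 69; now {}
insert 49 → {49}
pop-min → 49; now {}
insert 68 → {68}
pop-min → 68; now {}
insert 50 → {50}
insert 55 → {50, 55}
insert 70 → {50, 55, 70}
pop-min → 50; now {55, 70}
insert 51 → {51, 55, 70}
insert 61 → {51, 55, 61, 70}
insert 46 → {46, 51, 55, 61, 70}
insert 48 → {46, 48, 51, 55, 61, 70}
pop-min → 46; now {48, 51, 55, 61, 70}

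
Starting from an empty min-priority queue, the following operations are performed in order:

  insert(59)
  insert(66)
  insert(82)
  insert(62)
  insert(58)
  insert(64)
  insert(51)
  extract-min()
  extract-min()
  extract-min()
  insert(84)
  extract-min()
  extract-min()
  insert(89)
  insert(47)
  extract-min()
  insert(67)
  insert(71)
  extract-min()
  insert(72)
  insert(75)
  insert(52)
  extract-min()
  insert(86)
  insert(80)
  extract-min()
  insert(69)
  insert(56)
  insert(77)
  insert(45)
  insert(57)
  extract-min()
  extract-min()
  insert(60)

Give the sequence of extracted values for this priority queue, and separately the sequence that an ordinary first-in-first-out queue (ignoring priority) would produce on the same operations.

insert 59 → {59}
insert 66 → {59, 66}
insert 82 → {59, 66, 82}
insert 62 → {59, 62, 66, 82}
insert 58 → {58, 59, 62, 66, 82}
insert 64 → {58, 59, 62, 64, 66, 82}
insert 51 → {51, 58, 59, 62, 64, 66, 82}
extract-min → 51; now {58, 59, 62, 64, 66, 82}
extract-min → 58; now {59, 62, 64, 66, 82}
extract-min → 59; now {62, 64, 66, 82}
insert 84 → {62, 64, 66, 82, 84}
extract-min → 62; now {64, 66, 82, 84}
extract-min → 64; now {66, 82, 84}
insert 89 → {66, 82, 84, 89}
insert 47 → {47, 66, 82, 84, 89}
extract-min → 47; now {66, 82, 84, 89}
insert 67 → {66, 67, 82, 84, 89}
insert 71 → {66, 67, 71, 82, 84, 89}
extract-min → 66; now {67, 71, 82, 84, 89}
insert 72 → {67, 71, 72, 82, 84, 89}
insert 75 → {67, 71, 72, 75, 82, 84, 89}
insert 52 → {52, 67, 71, 72, 75, 82, 84, 89}
extract-min → 52; now {67, 71, 72, 75, 82, 84, 89}
insert 86 → {67, 71, 72, 75, 82, 84, 86, 89}
insert 80 → {67, 71, 72, 75, 80, 82, 84, 86, 89}
extract-min → 67; now {71, 72, 75, 80, 82, 84, 86, 89}
insert 69 → {69, 71, 72, 75, 80, 82, 84, 86, 89}
insert 56 → {56, 69, 71, 72, 75, 80, 82, 84, 86, 89}
insert 77 → {56, 69, 71, 72, 75, 77, 80, 82, 84, 86, 89}
insert 45 → {45, 56, 69, 71, 72, 75, 77, 80, 82, 84, 86, 89}
insert 57 → {45, 56, 57, 69, 71, 72, 75, 77, 80, 82, 84, 86, 89}
extract-min → 45; now {56, 57, 69, 71, 72, 75, 77, 80, 82, 84, 86, 89}
extract-min → 56; now {57, 69, 71, 72, 75, 77, 80, 82, 84, 86, 89}
insert 60 → {57, 60, 69, 71, 72, 75, 77, 80, 82, 84, 86, 89}

priority queue: 51, 58, 59, 62, 64, 47, 66, 52, 67, 45, 56; FIFO queue: 59 → 66 → 82 → 62 → 58 → 64 → 51 → 84 → 89 → 47 → 67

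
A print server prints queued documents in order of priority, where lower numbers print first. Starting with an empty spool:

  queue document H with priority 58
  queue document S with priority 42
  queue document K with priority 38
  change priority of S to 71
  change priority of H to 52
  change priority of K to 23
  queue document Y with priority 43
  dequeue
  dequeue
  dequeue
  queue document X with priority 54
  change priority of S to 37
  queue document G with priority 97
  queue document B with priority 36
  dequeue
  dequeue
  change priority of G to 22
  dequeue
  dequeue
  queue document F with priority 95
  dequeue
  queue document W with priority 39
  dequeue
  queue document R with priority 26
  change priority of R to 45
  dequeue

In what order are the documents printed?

add H (priority 58) → {H:58}
add S (priority 42) → {S:42, H:58}
add K (priority 38) → {K:38, S:42, H:58}
update S to priority 71 → {K:38, H:58, S:71}
update H to priority 52 → {K:38, H:52, S:71}
update K to priority 23 → {K:23, H:52, S:71}
add Y (priority 43) → {K:23, Y:43, H:52, S:71}
dequeue → K; now {Y:43, H:52, S:71}
dequeue → Y; now {H:52, S:71}
dequeue → H; now {S:71}
add X (priority 54) → {X:54, S:71}
update S to priority 37 → {S:37, X:54}
add G (priority 97) → {S:37, X:54, G:97}
add B (priority 36) → {B:36, S:37, X:54, G:97}
dequeue → B; now {S:37, X:54, G:97}
dequeue → S; now {X:54, G:97}
update G to priority 22 → {G:22, X:54}
dequeue → G; now {X:54}
dequeue → X; now {}
add F (priority 95) → {F:95}
dequeue → F; now {}
add W (priority 39) → {W:39}
dequeue → W; now {}
add R (priority 26) → {R:26}
update R to priority 45 → {R:45}
dequeue → R; now {}

[K, Y, H, B, S, G, X, F, W, R]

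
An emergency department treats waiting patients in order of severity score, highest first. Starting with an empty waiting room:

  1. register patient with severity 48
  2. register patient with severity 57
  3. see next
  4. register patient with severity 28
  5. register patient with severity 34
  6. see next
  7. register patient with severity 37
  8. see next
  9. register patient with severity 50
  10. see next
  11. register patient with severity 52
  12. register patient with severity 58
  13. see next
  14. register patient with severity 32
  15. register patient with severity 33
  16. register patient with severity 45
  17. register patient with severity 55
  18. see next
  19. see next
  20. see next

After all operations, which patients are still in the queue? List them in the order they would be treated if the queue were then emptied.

34, 33, 32, 28

insert 48 → {48}
insert 57 → {57, 48}
see next → 57; now {48}
insert 28 → {48, 28}
insert 34 → {48, 34, 28}
see next → 48; now {34, 28}
insert 37 → {37, 34, 28}
see next → 37; now {34, 28}
insert 50 → {50, 34, 28}
see next → 50; now {34, 28}
insert 52 → {52, 34, 28}
insert 58 → {58, 52, 34, 28}
see next → 58; now {52, 34, 28}
insert 32 → {52, 34, 32, 28}
insert 33 → {52, 34, 33, 32, 28}
insert 45 → {52, 45, 34, 33, 32, 28}
insert 55 → {55, 52, 45, 34, 33, 32, 28}
see next → 55; now {52, 45, 34, 33, 32, 28}
see next → 52; now {45, 34, 33, 32, 28}
see next → 45; now {34, 33, 32, 28}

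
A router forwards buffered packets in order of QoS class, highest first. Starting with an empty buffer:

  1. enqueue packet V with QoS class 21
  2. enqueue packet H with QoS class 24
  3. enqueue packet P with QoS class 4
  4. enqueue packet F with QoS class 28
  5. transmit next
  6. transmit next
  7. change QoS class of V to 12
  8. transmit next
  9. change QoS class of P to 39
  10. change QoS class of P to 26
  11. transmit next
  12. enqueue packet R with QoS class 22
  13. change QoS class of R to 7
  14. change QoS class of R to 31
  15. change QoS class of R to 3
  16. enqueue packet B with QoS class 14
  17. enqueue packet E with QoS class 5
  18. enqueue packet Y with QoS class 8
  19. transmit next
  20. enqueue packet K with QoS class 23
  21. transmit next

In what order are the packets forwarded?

F, H, V, P, B, K

add V (QoS class 21) → {V:21}
add H (QoS class 24) → {H:24, V:21}
add P (QoS class 4) → {H:24, V:21, P:4}
add F (QoS class 28) → {F:28, H:24, V:21, P:4}
transmit next → F; now {H:24, V:21, P:4}
transmit next → H; now {V:21, P:4}
update V to QoS class 12 → {V:12, P:4}
transmit next → V; now {P:4}
update P to QoS class 39 → {P:39}
update P to QoS class 26 → {P:26}
transmit next → P; now {}
add R (QoS class 22) → {R:22}
update R to QoS class 7 → {R:7}
update R to QoS class 31 → {R:31}
update R to QoS class 3 → {R:3}
add B (QoS class 14) → {B:14, R:3}
add E (QoS class 5) → {B:14, E:5, R:3}
add Y (QoS class 8) → {B:14, Y:8, E:5, R:3}
transmit next → B; now {Y:8, E:5, R:3}
add K (QoS class 23) → {K:23, Y:8, E:5, R:3}
transmit next → K; now {Y:8, E:5, R:3}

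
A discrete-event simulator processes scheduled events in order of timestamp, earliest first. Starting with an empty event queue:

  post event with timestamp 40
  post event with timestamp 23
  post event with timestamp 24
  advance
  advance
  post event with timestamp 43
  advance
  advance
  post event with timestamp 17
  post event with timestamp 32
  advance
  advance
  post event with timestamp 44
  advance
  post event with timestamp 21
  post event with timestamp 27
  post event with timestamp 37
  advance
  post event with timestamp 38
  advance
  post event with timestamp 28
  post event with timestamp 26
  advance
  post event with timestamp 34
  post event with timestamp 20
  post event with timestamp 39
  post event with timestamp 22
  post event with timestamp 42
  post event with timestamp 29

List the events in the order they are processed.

23 → 24 → 40 → 43 → 17 → 32 → 44 → 21 → 27 → 26

insert 40 → {40}
insert 23 → {23, 40}
insert 24 → {23, 24, 40}
advance → 23; now {24, 40}
advance → 24; now {40}
insert 43 → {40, 43}
advance → 40; now {43}
advance → 43; now {}
insert 17 → {17}
insert 32 → {17, 32}
advance → 17; now {32}
advance → 32; now {}
insert 44 → {44}
advance → 44; now {}
insert 21 → {21}
insert 27 → {21, 27}
insert 37 → {21, 27, 37}
advance → 21; now {27, 37}
insert 38 → {27, 37, 38}
advance → 27; now {37, 38}
insert 28 → {28, 37, 38}
insert 26 → {26, 28, 37, 38}
advance → 26; now {28, 37, 38}
insert 34 → {28, 34, 37, 38}
insert 20 → {20, 28, 34, 37, 38}
insert 39 → {20, 28, 34, 37, 38, 39}
insert 22 → {20, 22, 28, 34, 37, 38, 39}
insert 42 → {20, 22, 28, 34, 37, 38, 39, 42}
insert 29 → {20, 22, 28, 29, 34, 37, 38, 39, 42}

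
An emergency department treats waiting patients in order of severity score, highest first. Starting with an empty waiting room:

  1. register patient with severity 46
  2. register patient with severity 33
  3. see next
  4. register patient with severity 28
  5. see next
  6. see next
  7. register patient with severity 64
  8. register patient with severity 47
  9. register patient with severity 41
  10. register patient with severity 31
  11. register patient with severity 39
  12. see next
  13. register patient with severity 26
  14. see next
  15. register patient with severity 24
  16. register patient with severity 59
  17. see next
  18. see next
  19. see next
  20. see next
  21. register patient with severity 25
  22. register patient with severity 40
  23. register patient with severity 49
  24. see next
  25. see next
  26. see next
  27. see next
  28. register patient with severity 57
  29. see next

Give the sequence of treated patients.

insert 46 → {46}
insert 33 → {46, 33}
see next → 46; now {33}
insert 28 → {33, 28}
see next → 33; now {28}
see next → 28; now {}
insert 64 → {64}
insert 47 → {64, 47}
insert 41 → {64, 47, 41}
insert 31 → {64, 47, 41, 31}
insert 39 → {64, 47, 41, 39, 31}
see next → 64; now {47, 41, 39, 31}
insert 26 → {47, 41, 39, 31, 26}
see next → 47; now {41, 39, 31, 26}
insert 24 → {41, 39, 31, 26, 24}
insert 59 → {59, 41, 39, 31, 26, 24}
see next → 59; now {41, 39, 31, 26, 24}
see next → 41; now {39, 31, 26, 24}
see next → 39; now {31, 26, 24}
see next → 31; now {26, 24}
insert 25 → {26, 25, 24}
insert 40 → {40, 26, 25, 24}
insert 49 → {49, 40, 26, 25, 24}
see next → 49; now {40, 26, 25, 24}
see next → 40; now {26, 25, 24}
see next → 26; now {25, 24}
see next → 25; now {24}
insert 57 → {57, 24}
see next → 57; now {24}

[46, 33, 28, 64, 47, 59, 41, 39, 31, 49, 40, 26, 25, 57]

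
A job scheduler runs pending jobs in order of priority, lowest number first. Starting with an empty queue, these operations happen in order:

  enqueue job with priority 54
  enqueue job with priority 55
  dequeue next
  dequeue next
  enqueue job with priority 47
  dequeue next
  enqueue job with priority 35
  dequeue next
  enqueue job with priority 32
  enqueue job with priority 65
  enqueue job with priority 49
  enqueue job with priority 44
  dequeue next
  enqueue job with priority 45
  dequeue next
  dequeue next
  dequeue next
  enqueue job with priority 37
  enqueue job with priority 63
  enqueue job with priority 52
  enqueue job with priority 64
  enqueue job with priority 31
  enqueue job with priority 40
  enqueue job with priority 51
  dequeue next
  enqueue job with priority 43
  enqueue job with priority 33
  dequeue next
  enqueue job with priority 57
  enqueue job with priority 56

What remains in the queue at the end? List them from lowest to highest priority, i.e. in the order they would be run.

37, 40, 43, 51, 52, 56, 57, 63, 64, 65

insert 54 → {54}
insert 55 → {54, 55}
dequeue next → 54; now {55}
dequeue next → 55; now {}
insert 47 → {47}
dequeue next → 47; now {}
insert 35 → {35}
dequeue next → 35; now {}
insert 32 → {32}
insert 65 → {32, 65}
insert 49 → {32, 49, 65}
insert 44 → {32, 44, 49, 65}
dequeue next → 32; now {44, 49, 65}
insert 45 → {44, 45, 49, 65}
dequeue next → 44; now {45, 49, 65}
dequeue next → 45; now {49, 65}
dequeue next → 49; now {65}
insert 37 → {37, 65}
insert 63 → {37, 63, 65}
insert 52 → {37, 52, 63, 65}
insert 64 → {37, 52, 63, 64, 65}
insert 31 → {31, 37, 52, 63, 64, 65}
insert 40 → {31, 37, 40, 52, 63, 64, 65}
insert 51 → {31, 37, 40, 51, 52, 63, 64, 65}
dequeue next → 31; now {37, 40, 51, 52, 63, 64, 65}
insert 43 → {37, 40, 43, 51, 52, 63, 64, 65}
insert 33 → {33, 37, 40, 43, 51, 52, 63, 64, 65}
dequeue next → 33; now {37, 40, 43, 51, 52, 63, 64, 65}
insert 57 → {37, 40, 43, 51, 52, 57, 63, 64, 65}
insert 56 → {37, 40, 43, 51, 52, 56, 57, 63, 64, 65}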